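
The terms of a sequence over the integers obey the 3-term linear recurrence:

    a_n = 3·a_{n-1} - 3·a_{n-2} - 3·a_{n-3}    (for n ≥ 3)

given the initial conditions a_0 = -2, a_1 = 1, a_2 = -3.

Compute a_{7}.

a_3 = 3·-3 + -3·1 + -3·-2 = -6
a_4 = 3·-6 + -3·-3 + -3·1 = -12
a_5 = 3·-12 + -3·-6 + -3·-3 = -9
a_6 = 3·-9 + -3·-12 + -3·-6 = 27
a_7 = 3·27 + -3·-9 + -3·-12 = 144

144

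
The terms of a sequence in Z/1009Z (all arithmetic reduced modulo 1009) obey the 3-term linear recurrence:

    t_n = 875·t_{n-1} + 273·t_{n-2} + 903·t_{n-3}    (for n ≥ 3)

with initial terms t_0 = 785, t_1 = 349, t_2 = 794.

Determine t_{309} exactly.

359

t_3 = 875·794 + 273·349 + 903·785 = 517
t_4 = 875·517 + 273·794 + 903·349 = 509
t_5 = 875·509 + 273·517 + 903·794 = 879
t_6 = 875·879 + 273·509 + 903·517 = 675
t_7 = 875·675 + 273·879 + 903·509 = 717
t_8 = 875·717 + 273·675 + 903·879 = 68
Continuing the recurrence:
  t_9 = 53;  t_10 = 36;  t_11 = 419;  t_12 = 532;  t_13 = 941;  t_14 = 962
  t_15 = 963;  t_16 = 541;  t_17 = 650;  t_18 = 893;  t_19 = 442;  t_20 = 635
  t_21 = 449;  t_22 = 752;  t_23 = 913;  t_24 = 45;  t_25 = 49;  t_26 = 760
  t_27 = 604;  t_28 = 270;  t_29 = 729;  t_30 = 792;  t_31 = 702;  t_32 = 478
  t_33 = 255;  t_34 = 723;  t_35 = 767;  t_36 = 977;  t_37 = 826;  t_38 = 69
  t_39 = 691;  t_40 = 127;  t_41 = 853;  t_42 = 491;  t_43 = 245;  t_44 = 705
  t_45 = 80;  t_46 = 389;  t_47 = 929;  t_48 = 474;  t_49 = 544;  t_50 = 410
  t_51 = 950;  t_52 = 623;  t_53 = 229;  t_54 = 351;  t_55 = 904;  t_56 = 863
  t_57 = 107;  t_58 = 321;  t_59 = 664;  t_60 = 432;  t_61 = 566;  t_62 = 969
  t_63 = 69;  t_64 = 558;  t_65 = 773;  t_66 = 69;  t_67 = 366;  t_68 = 863
  t_69 = 169;  t_70 = 609;  t_71 = 187;  t_72 = 187;  t_73 = 790;  t_74 = 35
  t_75 = 457;  t_76 = 792;  t_77 = 797;  t_78 = 436;  t_79 = 539;  t_80 = 662
  t_81 = 115;  t_82 = 219;  t_83 = 489;  t_84 = 233;  t_85 = 359;  t_86 = 1002
  t_87 = 590;  t_88 = 37;  t_89 = 459;  t_90 = 72;  t_91 = 747;  t_92 = 56
  t_93 = 112;  t_94 = 809;  t_95 = 990;  t_96 = 650;  t_97 = 552;  t_98 = 560
  t_99 = 702;  t_100 = 300;  t_101 = 267;  t_102 = 971;  t_103 = 778;  t_104 = 350
  t_105 = 10;  t_106 = 643;  t_107 = 548;  t_108 = 147;  t_109 = 199;  t_110 = 782
  t_111 = 551;  t_112 = 505;  t_113 = 870;  t_114 = 212;  t_115 = 186;  t_116 = 263
  t_117 = 127;  t_118 = 759;  t_119 = 942;  t_120 = 923;  t_121 = 562;  t_122 = 135
  t_123 = 165;  t_124 = 578;  t_125 = 706;  t_126 = 295;  t_127 = 121;  t_128 = 584
  t_129 = 191;  t_130 = 941;  t_131 = 360;  t_132 = 733;  t_133 = 203;  t_134 = 550
  t_135 = 885;  t_136 = 961;  t_137 = 45;  t_138 = 64;  t_139 = 725;  t_140 = 308
  t_141 = 537;  t_142 = 861;  t_143 = 597;  t_144 = 260;  t_145 = 551;  t_146 = 458
  t_147 = 951;  t_148 = 743;  t_149 = 523;  t_150 = 672;  t_151 = 207;  t_152 = 389
  t_153 = 756;  t_154 = 104;  t_155 = 877;  t_156 = 250;  t_157 = 160;  t_158 = 262
  t_159 = 234;  t_160 = 3;  t_161 = 393;  t_162 = 37;  t_163 = 104;  t_164 = 921
  t_165 = 947;  t_166 = 503;  t_167 = 675;  t_168 = 973;  t_169 = 575;  t_170 = 994
  t_171 = 352;  t_172 = 795;  t_173 = 237;  t_174 = 651;  t_175 = 151;  t_176 = 188
  t_177 = 502;  t_178 = 338;  t_179 = 187;  t_180 = 887;  t_181 = 292;  t_182 = 572
  t_183 = 865;  t_184 = 213;  t_185 = 666;  t_186 = 313;  t_187 = 254;  t_188 = 997
  t_189 = 439;  t_190 = 775;  t_191 = 116;  t_192 = 165;  t_193 = 56;  t_194 = 20
  t_195 = 163;  t_196 = 889;  t_197 = 946;  t_198 = 782;  t_199 = 714;  t_200 = 381
  t_201 = 436;  t_202 = 175;  t_203 = 706;  t_204 = 792;  t_205 = 457;  t_206 = 431
  t_207 = 208;  t_208 = 989;  t_209 = 661;  t_210 = 962;  t_211 = 188;  t_212 = 883
  t_213 = 542;  t_214 = 180;  t_215 = 987;  t_216 = 690;  t_217 = 507;  t_218 = 675
  t_219 = 46;  t_220 = 262;  t_221 = 746;  t_222 = 992;  t_223 = 580;  t_224 = 3
  t_225 = 318;  t_226 = 654;  t_227 = 878;  t_228 = 948;  t_229 = 960;  t_230 = 772
  t_231 = 631;  t_232 = 226;  t_233 = 616;  t_234 = 51;  t_235 = 154;  t_236 = 639
  t_237 = 451;  t_238 = 825;  t_239 = 334;  t_240 = 484;  t_241 = 425;  t_242 = 427
  t_243 = 440;  t_244 = 453;  t_245 = 30;  t_246 = 361;  t_247 = 590;  t_248 = 169
  t_249 = 267;  t_250 = 287;  t_251 = 375;  t_252 = 808;  t_253 = 5;  t_254 = 562
  t_255 = 840;  t_256 = 985;  t_257 = 425;  t_258 = 826;  t_259 = 822;  t_260 = 679
  t_261 = 459;  t_262 = 405;  t_263 = 72;  t_264 = 804;  t_265 = 160;  t_266 = 728
  t_267 = 146;  t_268 = 780;  t_269 = 439;  t_270 = 405;  t_271 = 50;  t_272 = 827
  t_273 = 153;  t_274 = 187;  t_275 = 688;  t_276 = 154;  t_277 = 52;  t_278 = 488
  t_279 = 83;  t_280 = 555;  t_281 = 488;  t_282 = 641;  t_283 = 608;  t_284 = 424
  t_285 = 862;  t_286 = 372;  t_287 = 283;  t_288 = 514;  t_289 = 230;  t_290 = 802
  t_291 = 729;  t_292 = 16;  t_293 = 871;  t_294 = 72;  t_295 = 423;  t_296 = 809
  t_297 = 450;  t_298 = 693;  t_299 = 738;  t_300 = 219;  t_301 = 797;  t_302 = 886
  t_303 = 977;  t_304 = 244;  t_305 = 867;  t_306 = 240;  t_307 = 74
t_308 = 875·74 + 273·240 + 903·867 = 26
t_309 = 875·26 + 273·74 + 903·240 = 359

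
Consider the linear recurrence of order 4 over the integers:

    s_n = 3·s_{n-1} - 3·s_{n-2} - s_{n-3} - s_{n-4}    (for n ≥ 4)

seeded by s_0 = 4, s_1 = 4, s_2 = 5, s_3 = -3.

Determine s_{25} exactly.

s_4 = 3·-3 + -3·5 + -1·4 + -1·4 = -32
s_5 = 3·-32 + -3·-3 + -1·5 + -1·4 = -96
s_6 = 3·-96 + -3·-32 + -1·-3 + -1·5 = -194
s_7 = 3·-194 + -3·-96 + -1·-32 + -1·-3 = -259
s_8 = 3·-259 + -3·-194 + -1·-96 + -1·-32 = -67
s_9 = 3·-67 + -3·-259 + -1·-194 + -1·-96 = 866
s_10 = 3·866 + -3·-67 + -1·-259 + -1·-194 = 3252
s_11 = 3·3252 + -3·866 + -1·-67 + -1·-259 = 7484
s_12 = 3·7484 + -3·3252 + -1·866 + -1·-67 = 11897
s_13 = 3·11897 + -3·7484 + -1·3252 + -1·866 = 9121
s_14 = 3·9121 + -3·11897 + -1·7484 + -1·3252 = -19064
s_15 = 3·-19064 + -3·9121 + -1·11897 + -1·7484 = -103936
s_16 = 3·-103936 + -3·-19064 + -1·9121 + -1·11897 = -275634
s_17 = 3·-275634 + -3·-103936 + -1·-19064 + -1·9121 = -505151
s_18 = 3·-505151 + -3·-275634 + -1·-103936 + -1·-19064 = -565551
s_19 = 3·-565551 + -3·-505151 + -1·-275634 + -1·-103936 = 198370
s_20 = 3·198370 + -3·-565551 + -1·-505151 + -1·-275634 = 3072548
s_21 = 3·3072548 + -3·198370 + -1·-565551 + -1·-505151 = 9693236
s_22 = 3·9693236 + -3·3072548 + -1·198370 + -1·-565551 = 20229245
s_23 = 3·20229245 + -3·9693236 + -1·3072548 + -1·198370 = 28337109
s_24 = 3·28337109 + -3·20229245 + -1·9693236 + -1·3072548 = 11557808
s_25 = 3·11557808 + -3·28337109 + -1·20229245 + -1·9693236 = -80260384

-80260384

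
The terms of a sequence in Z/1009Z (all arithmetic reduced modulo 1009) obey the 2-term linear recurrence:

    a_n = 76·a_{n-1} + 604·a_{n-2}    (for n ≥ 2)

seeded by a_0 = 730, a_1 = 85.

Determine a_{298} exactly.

a_2 = 76·85 + 604·730 = 393
a_3 = 76·393 + 604·85 = 488
a_4 = 76·488 + 604·393 = 12
a_5 = 76·12 + 604·488 = 27
a_6 = 76·27 + 604·12 = 219
a_7 = 76·219 + 604·27 = 664
Continuing the recurrence:
  a_8 = 111;  a_9 = 847;  a_10 = 246;  a_11 = 559;  a_12 = 367;  a_13 = 270
  a_14 = 28;  a_15 = 741;  a_16 = 580;  a_17 = 261;  a_18 = 862;  a_19 = 167
  a_20 = 588;  a_21 = 260;  a_22 = 573;  a_23 = 806;  a_24 = 721;  a_25 = 796
  a_26 = 561;  a_27 = 758;  a_28 = 924;  a_29 = 349;  a_30 = 409;  a_31 = 729
  a_32 = 749;  a_33 = 812;  a_34 = 527;  a_35 = 775;  a_36 = 851;  a_37 = 24
  a_38 = 229;  a_39 = 621;  a_40 = 865;  a_41 = 900;  a_42 = 595;  a_43 = 573
  a_44 = 337;  a_45 = 392;  a_46 = 261;  a_47 = 318;  a_48 = 192;  a_49 = 828
  a_50 = 303;  a_51 = 478;  a_52 = 387;  a_53 = 289;  a_54 = 435;  a_55 = 771
  a_56 = 474;  a_57 = 235;  a_58 = 447;  a_59 = 346;  a_60 = 647;  a_61 = 861
  a_62 = 156;  a_63 = 157;  a_64 = 211;  a_65 = 883;  a_66 = 824;  a_67 = 646
  a_68 = 923;  a_69 = 228;  a_70 = 699;  a_71 = 135;  a_72 = 604;  a_73 = 310
  a_74 = 920;  a_75 = 874;  a_76 = 560;  a_77 = 371;  a_78 = 169;  a_79 = 822
  a_80 = 81;  a_81 = 162;  a_82 = 696;  a_83 = 403;  a_84 = 998;  a_85 = 416
  a_86 = 756;  a_87 = 975;  a_88 = 999;  a_89 = 902;  a_90 = 963;  a_91 = 488
  a_92 = 223;  a_93 = 928;  a_94 = 393;  a_95 = 115;  a_96 = 925;  a_97 = 518
  a_98 = 740;  a_99 = 827;  a_100 = 267;  a_101 = 165;  a_102 = 260;  a_103 = 358
  a_104 = 610;  a_105 = 252;  a_106 = 136;  a_107 = 95;  a_108 = 572;  a_109 = 961
  a_110 = 798;  a_111 = 377;  a_112 = 90;  a_113 = 460;  a_114 = 528;  a_115 = 133
  a_116 = 86;  a_117 = 94;  a_118 = 566;  a_119 = 910;  a_120 = 361;  a_121 = 937
  a_122 = 682;  a_123 = 272;  a_124 = 748;  a_125 = 165;  a_126 = 192;  a_127 = 235
  a_128 = 640;  a_129 = 888;  a_130 = 1007;  a_131 = 421;  a_132 = 518;  a_133 = 33
  a_134 = 572;  a_135 = 846;  a_136 = 130;  a_137 = 220;  a_138 = 394;  a_139 = 375
  a_140 = 100;  a_141 = 12;  a_142 = 772;  a_143 = 335;  a_144 = 365;  a_145 = 28
  a_146 = 608;  a_147 = 562;  a_148 = 290;  a_149 = 266;  a_150 = 639;  a_151 = 365
  a_152 = 6;  a_153 = 954;  a_154 = 453;  a_155 = 199;  a_156 = 162;  a_157 = 329
  a_158 = 763;  a_159 = 418;  a_160 = 228;  a_161 = 397;  a_162 = 390;  a_163 = 25
  a_164 = 345;  a_165 = 960;  a_166 = 838;  a_167 = 795;  a_168 = 523;  a_169 = 293
  a_170 = 145;  a_171 = 318;  a_172 = 758;  a_173 = 457;  a_174 = 172;  a_175 = 526
  a_176 = 586;  a_177 = 9;  a_178 = 469;  a_179 = 720;  a_180 = 990;  a_181 = 575
  a_182 = 945;  a_183 = 385;  a_184 = 694;  a_185 = 746;  a_186 = 633;  a_187 = 246
  a_188 = 455;  a_189 = 535;  a_190 = 672;  a_191 = 882;  a_192 = 708;  a_193 = 307
  a_194 = 950;  a_195 = 333;  a_196 = 771;  a_197 = 415;  a_198 = 796;  a_199 = 384
  a_200 = 423;  a_201 = 735;  a_202 = 580;  a_203 = 673;  a_204 = 895;  a_205 = 282
  a_206 = 1008;  a_207 = 740;  a_208 = 141;  a_209 = 599;  a_210 = 527;  a_211 = 266
  a_212 = 509;  a_213 = 575;  a_214 = 4;  a_215 = 508;  a_216 = 664;  a_217 = 110
  a_218 = 771;  a_219 = 929;  a_220 = 509;  a_221 = 454;  a_222 = 898;  a_223 = 413
  a_224 = 668;  a_225 = 547;  a_226 = 75;  a_227 = 91;  a_228 = 757;  a_229 = 497
  a_230 = 590;  a_231 = 959;  a_232 = 419;  a_233 = 635;  a_234 = 654;  a_235 = 383
  a_236 = 344;  a_237 = 181;  a_238 = 561;  a_239 = 610;  a_240 = 775;  a_241 = 533
  a_242 = 72;  a_243 = 488;  a_244 = 865;  a_245 = 279;  a_246 = 822;  a_247 = 936
  a_248 = 566;  a_249 = 942;  a_250 = 775;  a_251 = 270;  a_252 = 264;  a_253 = 515
  a_254 = 832;  a_255 = 962;  a_256 = 510;  a_257 = 282;  a_258 = 538;  a_259 = 335
  a_260 = 289;  a_261 = 306;  a_262 = 48;  a_263 = 798;  a_264 = 848;  a_265 = 571
  a_266 = 638;  a_267 = 871;  a_268 = 525;  a_269 = 944;  a_270 = 379;  a_271 = 643
  a_272 = 309;  a_273 = 184;  a_274 = 838;  a_275 = 267;  a_276 = 755;  a_277 = 704
  a_278 = 988;  a_279 = 849;  a_280 = 381;  a_281 = 928;  a_282 = 979;  a_283 = 255
  a_284 = 251;  a_285 = 557;  a_286 = 208;  a_287 = 95;  a_288 = 673;  a_289 = 565
  a_290 = 427;  a_291 = 382;  a_292 = 384;  a_293 = 599;  a_294 = 994;  a_295 = 443
  a_296 = 392
a_297 = 76·392 + 604·443 = 718
a_298 = 76·718 + 604·392 = 744

744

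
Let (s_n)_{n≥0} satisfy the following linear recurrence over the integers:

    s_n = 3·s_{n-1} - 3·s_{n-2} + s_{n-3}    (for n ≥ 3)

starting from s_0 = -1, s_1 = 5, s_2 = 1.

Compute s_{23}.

-2393

s_3 = 3·1 + -3·5 + 1·-1 = -13
s_4 = 3·-13 + -3·1 + 1·5 = -37
s_5 = 3·-37 + -3·-13 + 1·1 = -71
s_6 = 3·-71 + -3·-37 + 1·-13 = -115
s_7 = 3·-115 + -3·-71 + 1·-37 = -169
s_8 = 3·-169 + -3·-115 + 1·-71 = -233
s_9 = 3·-233 + -3·-169 + 1·-115 = -307
s_10 = 3·-307 + -3·-233 + 1·-169 = -391
s_11 = 3·-391 + -3·-307 + 1·-233 = -485
s_12 = 3·-485 + -3·-391 + 1·-307 = -589
s_13 = 3·-589 + -3·-485 + 1·-391 = -703
s_14 = 3·-703 + -3·-589 + 1·-485 = -827
s_15 = 3·-827 + -3·-703 + 1·-589 = -961
s_16 = 3·-961 + -3·-827 + 1·-703 = -1105
s_17 = 3·-1105 + -3·-961 + 1·-827 = -1259
s_18 = 3·-1259 + -3·-1105 + 1·-961 = -1423
s_19 = 3·-1423 + -3·-1259 + 1·-1105 = -1597
s_20 = 3·-1597 + -3·-1423 + 1·-1259 = -1781
s_21 = 3·-1781 + -3·-1597 + 1·-1423 = -1975
s_22 = 3·-1975 + -3·-1781 + 1·-1597 = -2179
s_23 = 3·-2179 + -3·-1975 + 1·-1781 = -2393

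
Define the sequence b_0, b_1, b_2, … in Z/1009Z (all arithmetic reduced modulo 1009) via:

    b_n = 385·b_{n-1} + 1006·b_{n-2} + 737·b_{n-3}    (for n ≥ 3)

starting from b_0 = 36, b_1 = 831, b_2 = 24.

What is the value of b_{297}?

822

b_3 = 385·24 + 1006·831 + 737·36 = 991
b_4 = 385·991 + 1006·24 + 737·831 = 45
b_5 = 385·45 + 1006·991 + 737·24 = 761
b_6 = 385·761 + 1006·45 + 737·991 = 91
b_7 = 385·91 + 1006·761 + 737·45 = 332
b_8 = 385·332 + 1006·91 + 737·761 = 266
Continuing the recurrence:
  b_9 = 987;  b_10 = 319;  b_11 = 79;  b_12 = 127;  b_13 = 232;  b_14 = 857
  b_15 = 77;  b_16 = 294;  b_17 = 935;  b_18 = 134;  b_19 = 96;  b_20 = 182
  b_21 = 37;  b_22 = 704;  b_23 = 454;  b_24 = 165;  b_25 = 836;  b_26 = 113
  b_27 = 153;  b_28 = 686;  b_29 = 845;  b_30 = 140;  b_31 = 988;  b_32 = 788
  b_33 = 1005;  b_34 = 799;  b_35 = 463;  b_36 = 371;  b_37 = 802;  b_38 = 101
  b_39 = 143;  b_40 = 66;  b_41 = 536;  b_42 = 781;  b_43 = 623;  b_44 = 910
  b_45 = 843;  b_46 = 10;  b_47 = 1006;  b_48 = 580;  b_49 = 627;  b_50 = 329
  b_51 = 321;  b_52 = 486;  b_53 = 804;  b_54 = 808;  b_55 = 910;  b_56 = 86
  b_57 = 296;  b_58 = 379;  b_59 = 555;  b_60 = 856;  b_61 = 809;  b_62 = 533
  b_63 = 216;  b_64 = 755;  b_65 = 764;  b_66 = 44;  b_67 = 998;  b_68 = 724
  b_69 = 429;  b_70 = 509;  b_71 = 777;  b_72 = 319;  b_73 = 198;  b_74 = 144
  b_75 = 366;  b_76 = 857;  b_77 = 96;  b_78 = 422;  b_79 = 717;  b_80 = 453
  b_81 = 966;  b_82 = 970;  b_83 = 131;  b_84 = 699;  b_85 = 846;  b_86 = 416
  b_87 = 791;  b_88 = 527;  b_89 = 596;  b_90 = 619;  b_91 = 355;  b_92 = 958
  b_93 = 624;  b_94 = 555;  b_95 = 668;  b_96 = 22;  b_97 = 802;  b_98 = 883
  b_99 = 613;  b_100 = 77;  b_101 = 529;  b_102 = 374;  b_103 = 379;  b_104 = 905
  b_105 = 373;  b_106 = 469;  b_107 = 889;  b_108 = 269;  b_109 = 573;  b_110 = 188
  b_111 = 520;  b_112 = 393;  b_113 = 736;  b_114 = 490;  b_115 = 844;  b_116 = 180
  b_117 = 82;  b_118 = 235;  b_119 = 909;  b_120 = 40;  b_121 = 212;  b_122 = 737
  b_123 = 808;  b_124 = 973;  b_125 = 187;  b_126 = 650;  b_127 = 168;  b_128 = 767
  b_129 = 947;  b_130 = 781;  b_131 = 428;  b_132 = 708;  b_133 = 342;  b_134 = 13
  b_135 = 86;  b_136 = 587;  b_137 = 221;  b_138 = 401;  b_139 = 112;  b_140 = 976
  b_141 = 985;  b_142 = 755;  b_143 = 50;  b_144 = 306;  b_145 = 83;  b_146 = 284
  b_147 = 634;  b_148 = 700;  b_149 = 658;  b_150 = 80;  b_151 = 875;  b_152 = 255
  b_153 = 133;  b_154 = 114;  b_155 = 365;  b_156 = 80;  b_157 = 715;  b_158 = 189
  b_159 = 428;  b_160 = 3;  b_161 = 931;  b_162 = 859;  b_163 = 190;  b_164 = 979
  b_165 = 428;  b_166 = 182;  b_167 = 262;  b_168 = 52;  b_169 = 0;  b_170 = 219
  b_171 = 550;  b_172 = 212;  b_173 = 222;  b_174 = 819;  b_175 = 699;  b_176 = 438
  b_177 = 269;  b_178 = 915;  b_179 = 262;  b_180 = 741;  b_181 = 304;  b_182 = 166
  b_183 = 688;  b_184 = 74;  b_185 = 445;  b_186 = 111;  b_187 = 83;  b_188 = 383
  b_189 = 979;  b_190 = 40;  b_191 = 106;  b_192 = 418;  b_193 = 400;  b_194 = 816
  b_195 = 491;  b_196 = 94;  b_197 = 439;  b_198 = 875;  b_199 = 227;  b_200 = 677
  b_201 = 775;  b_202 = 512;  b_203 = 561;  b_204 = 622;  b_205 = 650;  b_206 = 946
  b_207 = 357;  b_208 = 185;  b_209 = 516;  b_210 = 101;  b_211 = 134;  b_212 = 736
  b_213 = 209;  b_214 = 440;  b_215 = 869;  b_216 = 940;  b_217 = 480;  b_218 = 98
  b_219 = 572;  b_220 = 574;  b_221 = 908;  b_222 = 564;  b_223 = 775;  b_224 = 266
  b_225 = 154;  b_226 = 51;  b_227 = 298;  b_228 = 41;  b_229 = 10;  b_230 = 364
  b_231 = 815;  b_232 = 200;  b_233 = 772;  b_234 = 274;  b_235 = 342;  b_236 = 575
  b_237 = 525;  b_238 = 422;  b_239 = 459;  b_240 = 361;  b_241 = 626;  b_242 = 53
  b_243 = 46;  b_244 = 647;  b_245 = 453;  b_246 = 530;  b_247 = 473;  b_248 = 795
  b_249 = 65;  b_250 = 938;  b_251 = 408;  b_252 = 371;  b_253 = 492;  b_254 = 647
  b_255 = 402;  b_256 = 843;  b_257 = 51;  b_258 = 590;  b_259 = 728;  b_260 = 280
  b_261 = 631;  b_262 = 692;  b_263 = 693;  b_264 = 269;  b_265 = 36;  b_266 = 123
  b_267 = 313;  b_268 = 363;  b_269 = 424;  b_270 = 331;  b_271 = 184;  b_272 = 933
  b_273 = 227;  b_274 = 242;  b_275 = 153;  b_276 = 471;  b_277 = 26;  b_278 = 278
  b_279 = 29;  b_280 = 232;  b_281 = 500;  b_282 = 278;  b_283 = 48;  b_284 = 708
  b_285 = 65;  b_286 = 764;  b_287 = 469;  b_288 = 162;  b_289 = 469;  b_290 = 43
  b_291 = 345;  b_292 = 83;  b_293 = 53;  b_294 = 982;  b_295 = 167
b_296 = 385·167 + 1006·982 + 737·53 = 519
b_297 = 385·519 + 1006·167 + 737·982 = 822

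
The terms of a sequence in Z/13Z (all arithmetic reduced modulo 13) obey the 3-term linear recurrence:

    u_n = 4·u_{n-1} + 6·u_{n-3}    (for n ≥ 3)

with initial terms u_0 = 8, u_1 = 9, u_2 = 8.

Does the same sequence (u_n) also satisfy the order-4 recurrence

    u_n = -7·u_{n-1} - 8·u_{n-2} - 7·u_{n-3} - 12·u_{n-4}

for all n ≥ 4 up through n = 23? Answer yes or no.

Terms u_0..u_23: 8, 9, 8, 2, 10, 10, 0, 8, 1, 4, 12, 2, 6, 5, 6, 8, 10, 11, 1, 12, 10, 7, 9, 5
n=4: candidate gives 10, actual u_4 = 10 ✓
n=5: candidate gives 10, actual u_5 = 10 ✓
n=6: candidate gives 0, actual u_6 = 0 ✓
n=7: candidate gives 8, actual u_7 = 8 ✓
n=8: candidate gives 1, actual u_8 = 1 ✓
n=9: candidate gives 4, actual u_9 = 4 ✓
n=10: candidate gives 12, actual u_10 = 12 ✓
n=11: candidate gives 2, actual u_11 = 2 ✓
n=12: candidate gives 6, actual u_12 = 6 ✓
n=13: candidate gives 5, actual u_13 = 5 ✓
n=14: candidate gives 6, actual u_14 = 6 ✓
n=15: candidate gives 8, actual u_15 = 8 ✓
n=16: candidate gives 10, actual u_16 = 10 ✓
n=17: candidate gives 11, actual u_17 = 11 ✓
n=18: candidate gives 1, actual u_18 = 1 ✓
n=19: candidate gives 12, actual u_19 = 12 ✓
n=20: candidate gives 10, actual u_20 = 10 ✓
n=21: candidate gives 7, actual u_21 = 7 ✓
n=22: candidate gives 9, actual u_22 = 9 ✓
n=23: candidate gives 5, actual u_23 = 5 ✓

yes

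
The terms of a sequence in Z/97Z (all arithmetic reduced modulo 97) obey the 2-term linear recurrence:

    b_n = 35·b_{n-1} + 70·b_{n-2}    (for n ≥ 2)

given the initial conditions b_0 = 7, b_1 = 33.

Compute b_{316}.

b_2 = 35·33 + 70·7 = 93
b_3 = 35·93 + 70·33 = 36
b_4 = 35·36 + 70·93 = 10
b_5 = 35·10 + 70·36 = 57
b_6 = 35·57 + 70·10 = 76
b_7 = 35·76 + 70·57 = 54
b_8 = 35·54 + 70·76 = 32
b_9 = 35·32 + 70·54 = 50
b_10 = 35·50 + 70·32 = 13
b_11 = 35·13 + 70·50 = 75
b_12 = 35·75 + 70·13 = 43
b_13 = 35·43 + 70·75 = 62
b_14 = 35·62 + 70·43 = 39
b_15 = 35·39 + 70·62 = 79
b_16 = 35·79 + 70·39 = 63
b_17 = 35·63 + 70·79 = 72
b_18 = 35·72 + 70·63 = 43
b_19 = 35·43 + 70·72 = 46
b_20 = 35·46 + 70·43 = 61
b_21 = 35·61 + 70·46 = 20
b_22 = 35·20 + 70·61 = 23
b_23 = 35·23 + 70·20 = 71
b_24 = 35·71 + 70·23 = 21
b_25 = 35·21 + 70·71 = 79
b_26 = 35·79 + 70·21 = 64
b_27 = 35·64 + 70·79 = 10
b_28 = 35·10 + 70·64 = 77
b_29 = 35·77 + 70·10 = 0
b_30 = 35·0 + 70·77 = 55
b_31 = 35·55 + 70·0 = 82
b_32 = 35·82 + 70·55 = 27
b_33 = 35·27 + 70·82 = 89
b_34 = 35·89 + 70·27 = 58
b_35 = 35·58 + 70·89 = 15
b_36 = 35·15 + 70·58 = 26
b_37 = 35·26 + 70·15 = 20
b_38 = 35·20 + 70·26 = 95
b_39 = 35·95 + 70·20 = 69
b_40 = 35·69 + 70·95 = 44
b_41 = 35·44 + 70·69 = 65
b_42 = 35·65 + 70·44 = 20
b_43 = 35·20 + 70·65 = 12
b_44 = 35·12 + 70·20 = 74
b_45 = 35·74 + 70·12 = 35
b_46 = 35·35 + 70·74 = 3
b_47 = 35·3 + 70·35 = 33
b_48 = 35·33 + 70·3 = 7
b_49 = 35·7 + 70·33 = 33
(b_48, b_49) = (7, 33) = (b_0, b_1), so the sequence has period 48.
316 ≡ 28 (mod 48), hence b_316 = b_28 = 77.

77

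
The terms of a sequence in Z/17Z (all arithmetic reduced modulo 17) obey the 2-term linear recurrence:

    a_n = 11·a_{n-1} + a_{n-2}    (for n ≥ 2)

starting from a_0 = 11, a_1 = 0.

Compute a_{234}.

6

a_2 = 11·0 + 1·11 = 11
a_3 = 11·11 + 1·0 = 2
a_4 = 11·2 + 1·11 = 16
a_5 = 11·16 + 1·2 = 8
a_6 = 11·8 + 1·16 = 2
a_7 = 11·2 + 1·8 = 13
a_8 = 11·13 + 1·2 = 9
a_9 = 11·9 + 1·13 = 10
a_10 = 11·10 + 1·9 = 0
a_11 = 11·0 + 1·10 = 10
a_12 = 11·10 + 1·0 = 8
a_13 = 11·8 + 1·10 = 13
a_14 = 11·13 + 1·8 = 15
a_15 = 11·15 + 1·13 = 8
a_16 = 11·8 + 1·15 = 1
a_17 = 11·1 + 1·8 = 2
a_18 = 11·2 + 1·1 = 6
a_19 = 11·6 + 1·2 = 0
a_20 = 11·0 + 1·6 = 6
a_21 = 11·6 + 1·0 = 15
a_22 = 11·15 + 1·6 = 1
a_23 = 11·1 + 1·15 = 9
a_24 = 11·9 + 1·1 = 15
a_25 = 11·15 + 1·9 = 4
a_26 = 11·4 + 1·15 = 8
a_27 = 11·8 + 1·4 = 7
a_28 = 11·7 + 1·8 = 0
a_29 = 11·0 + 1·7 = 7
a_30 = 11·7 + 1·0 = 9
a_31 = 11·9 + 1·7 = 4
a_32 = 11·4 + 1·9 = 2
a_33 = 11·2 + 1·4 = 9
a_34 = 11·9 + 1·2 = 16
a_35 = 11·16 + 1·9 = 15
a_36 = 11·15 + 1·16 = 11
a_37 = 11·11 + 1·15 = 0
(a_36, a_37) = (11, 0) = (a_0, a_1), so the sequence has period 36.
234 ≡ 18 (mod 36), hence a_234 = a_18 = 6.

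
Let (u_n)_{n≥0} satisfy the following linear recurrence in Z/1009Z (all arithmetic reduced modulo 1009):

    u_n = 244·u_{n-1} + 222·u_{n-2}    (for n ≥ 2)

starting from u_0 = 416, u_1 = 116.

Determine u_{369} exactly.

u_2 = 244·116 + 222·416 = 585
u_3 = 244·585 + 222·116 = 998
u_4 = 244·998 + 222·585 = 52
u_5 = 244·52 + 222·998 = 156
u_6 = 244·156 + 222·52 = 167
u_7 = 244·167 + 222·156 = 714
Continuing the recurrence:
  u_8 = 409;  u_9 = 0;  u_10 = 997;  u_11 = 99;  u_12 = 303;  u_13 = 55
  u_14 = 975;  u_15 = 887;  u_16 = 17;  u_17 = 271;  u_18 = 277;  u_19 = 616
  u_20 = 917;  u_21 = 287;  u_22 = 163;  u_23 = 568;  u_24 = 221;  u_25 = 418
  u_26 = 713;  u_27 = 392;  u_28 = 675;  u_29 = 483;  u_30 = 317;  u_31 = 936
  u_32 = 94;  u_33 = 676;  u_34 = 156;  u_35 = 462;  u_36 = 46;  u_37 = 780
  u_38 = 750;  u_39 = 992;  u_40 = 912;  u_41 = 810;  u_42 = 540;  u_43 = 808
  u_44 = 206;  u_45 = 597;  u_46 = 699;  u_47 = 390;  u_48 = 106;  u_49 = 445
  u_50 = 942;  u_51 = 713;  u_52 = 685;  u_53 = 528;  u_54 = 400;  u_55 = 908
  u_56 = 589;  u_57 = 214;  u_58 = 345;  u_59 = 518;  u_60 = 173;  u_61 = 813
  u_62 = 672;  u_63 = 385;  u_64 = 964;  u_65 = 833;  u_66 = 543;  u_67 = 592
  u_68 = 636;  u_69 = 52;  u_70 = 512;  u_71 = 257;  u_72 = 806;  u_73 = 459
  u_74 = 336;  u_75 = 244;  u_76 = 940;  u_77 = 1008;  u_78 = 582;  u_79 = 526
  u_80 = 253;  u_81 = 920;  u_82 = 144;  u_83 = 243;  u_84 = 450;  u_85 = 288
  u_86 = 660;  u_87 = 978;  u_88 = 723;  u_89 = 18;  u_90 = 431;  u_91 = 188
  u_92 = 294;  u_93 = 464;  u_94 = 900;  u_95 = 737;  u_96 = 244;  u_97 = 161
  u_98 = 624;  u_99 = 324;  u_100 = 649;  u_101 = 232;  u_102 = 904;  u_103 = 659
  u_104 = 262;  u_105 = 354;  u_106 = 253;  u_107 = 69;  u_108 = 354;  u_109 = 794
  u_110 = 903;  u_111 = 63;  u_112 = 921;  u_113 = 586;  u_114 = 350;  u_115 = 575
  u_116 = 56;  u_117 = 54;  u_118 = 383;  u_119 = 504;  u_120 = 148;  u_121 = 686
  u_122 = 458;  u_123 = 695;  u_124 = 844;  u_125 = 13;  u_126 = 848;  u_127 = 935
  u_128 = 688;  u_129 = 94;  u_130 = 106;  u_131 = 318;  u_132 = 224;  u_133 = 136
  u_134 = 174;  u_135 = 0;  u_136 = 286;  u_137 = 163;  u_138 = 346;  u_139 = 539
  u_140 = 474;  u_141 = 217;  u_142 = 772;  u_143 = 436;  u_144 = 293;  u_145 = 790
  u_146 = 511;  u_147 = 391;  u_148 = 992;  u_149 = 925;  u_150 = 955;  u_151 = 464
  u_152 = 328;  u_153 = 411;  u_154 = 561;  u_155 = 92;  u_156 = 685;  u_157 = 899
  u_158 = 114;  u_159 = 369;  u_160 = 318;  u_161 = 88;  u_162 = 249;  u_163 = 581
  u_164 = 287;  u_165 = 237;  u_166 = 462;  u_167 = 875;  u_168 = 247;  u_169 = 250
  u_170 = 808;  u_171 = 402;  u_172 = 998;  u_173 = 795;  u_174 = 837;  u_175 = 325
  u_176 = 756;  u_177 = 328;  u_178 = 659;  u_179 = 533;  u_180 = 893;  u_181 = 221
  u_182 = 929;  u_183 = 281;  u_184 = 354;  u_185 = 435;  u_186 = 81;  u_187 = 299
  u_188 = 128;  u_189 = 746;  u_190 = 568;  u_191 = 495;  u_192 = 680;  u_193 = 353
  u_194 = 986;  u_195 = 106;  u_196 = 578;  u_197 = 97;  u_198 = 634;  u_199 = 664
  u_200 = 64;  u_201 = 575;  u_202 = 131;  u_203 = 192;  u_204 = 255;  u_205 = 917
  u_206 = 865;  u_207 = 944;  u_208 = 604;  u_209 = 767;  u_210 = 374;  u_211 = 199
  u_212 = 414;  u_213 = 907;  u_214 = 426;  u_215 = 580;  u_216 = 995;  u_217 = 228
  u_218 = 56;  u_219 = 713;  u_220 = 748;  u_221 = 765;  u_222 = 575;  u_223 = 367
  u_224 = 263;  u_225 = 350;  u_226 = 508;  u_227 = 861;  u_228 = 989;  u_229 = 606
  u_230 = 146;  u_231 = 644;  u_232 = 865;  u_233 = 878;  u_234 = 644;  u_235 = 920
  u_236 = 172;  u_237 = 12;  u_238 = 752;  u_239 = 496;  u_240 = 403;  u_241 = 590
  u_242 = 347;  u_243 = 731;  u_244 = 121;  u_245 = 96;  u_246 = 845;  u_247 = 467
  u_248 = 856;  u_249 = 757;  u_250 = 401;  u_251 = 531;  u_252 = 642;  u_253 = 82
  u_254 = 83;  u_255 = 114;  u_256 = 837;  u_257 = 493;  u_258 = 379;  u_259 = 122
  u_260 = 898;  u_261 = 0;  u_262 = 583;  u_263 = 992;  u_264 = 162;  u_265 = 439
  u_266 = 811;  u_267 = 714;  u_268 = 99;  u_269 = 35;  u_270 = 248;  u_271 = 679
  u_272 = 770;  u_273 = 603;  u_274 = 237;  u_275 = 993;  u_276 = 278;  u_277 = 713
  u_278 = 591;  u_279 = 799;  u_280 = 251;  u_281 = 498;  u_282 = 659;  u_283 = 940
  u_284 = 310;  u_285 = 791;  u_286 = 493;  u_287 = 257;  u_288 = 624;  u_289 = 447
  u_290 = 391;  u_291 = 910;  u_292 = 88;  u_293 = 503;  u_294 = 1008;  u_295 = 432
  u_296 = 250;  u_297 = 509;  u_298 = 94;  u_299 = 728;  u_300 = 736;  u_301 = 158
  u_302 = 144;  u_303 = 591;  u_304 = 606;  u_305 = 582;  u_306 = 74;  u_307 = 955
  u_308 = 225;  u_309 = 534;  u_310 = 644;  u_311 = 227;  u_312 = 592;  u_313 = 105
  u_314 = 649;  u_315 = 46;  u_316 = 925;  u_317 = 815;  u_318 = 610;  u_319 = 836
  u_320 = 380;  u_321 = 837;  u_322 = 14;  u_323 = 547;  u_324 = 361;  u_325 = 655
  u_326 = 829;  u_327 = 590;  u_328 = 73;  u_329 = 469;  u_330 = 481;  u_331 = 511
  u_332 = 405;  u_333 = 372;  u_334 = 67;  u_335 = 50;  u_336 = 840;  u_337 = 134
  u_338 = 223;  u_339 = 413;  u_340 = 946;  u_341 = 639;  u_342 = 670;  u_343 = 620
  u_344 = 347;  u_345 = 328;  u_346 = 671;  u_347 = 434;  u_348 = 590;  u_349 = 166
  u_350 = 963;  u_351 = 403;  u_352 = 337;  u_353 = 164;  u_354 = 813;  u_355 = 692
  u_356 = 220;  u_357 = 459;  u_358 = 405;  u_359 = 936;  u_360 = 459;  u_361 = 944
  u_362 = 273;  u_363 = 723;  u_364 = 912;  u_365 = 623;  u_366 = 317;  u_367 = 737
u_368 = 244·737 + 222·317 = 979
u_369 = 244·979 + 222·737 = 908

908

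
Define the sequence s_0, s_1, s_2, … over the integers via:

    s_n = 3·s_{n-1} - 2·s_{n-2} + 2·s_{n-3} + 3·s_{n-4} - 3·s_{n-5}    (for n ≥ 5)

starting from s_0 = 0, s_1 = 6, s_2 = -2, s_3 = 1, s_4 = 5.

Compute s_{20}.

35075861

s_5 = 3·5 + -2·1 + 2·-2 + 3·6 + -3·0 = 27
s_6 = 3·27 + -2·5 + 2·1 + 3·-2 + -3·6 = 49
s_7 = 3·49 + -2·27 + 2·5 + 3·1 + -3·-2 = 112
s_8 = 3·112 + -2·49 + 2·27 + 3·5 + -3·1 = 304
s_9 = 3·304 + -2·112 + 2·49 + 3·27 + -3·5 = 852
s_10 = 3·852 + -2·304 + 2·112 + 3·49 + -3·27 = 2238
s_11 = 3·2238 + -2·852 + 2·304 + 3·112 + -3·49 = 5807
s_12 = 3·5807 + -2·2238 + 2·852 + 3·304 + -3·112 = 15225
s_13 = 3·15225 + -2·5807 + 2·2238 + 3·852 + -3·304 = 40181
s_14 = 3·40181 + -2·15225 + 2·5807 + 3·2238 + -3·852 = 105865
s_15 = 3·105865 + -2·40181 + 2·15225 + 3·5807 + -3·2238 = 278390
s_16 = 3·278390 + -2·105865 + 2·40181 + 3·15225 + -3·5807 = 732056
s_17 = 3·732056 + -2·278390 + 2·105865 + 3·40181 + -3·15225 = 1925986
s_18 = 3·1925986 + -2·732056 + 2·278390 + 3·105865 + -3·40181 = 5067678
s_19 = 3·5067678 + -2·1925986 + 2·732056 + 3·278390 + -3·105865 = 13332749
s_20 = 3·13332749 + -2·5067678 + 2·1925986 + 3·732056 + -3·278390 = 35075861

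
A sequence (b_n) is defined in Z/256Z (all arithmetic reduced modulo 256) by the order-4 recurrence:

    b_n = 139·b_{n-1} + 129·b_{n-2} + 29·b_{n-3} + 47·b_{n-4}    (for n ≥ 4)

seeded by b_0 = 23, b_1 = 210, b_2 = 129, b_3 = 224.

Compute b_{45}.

71

b_4 = 139·224 + 129·129 + 29·210 + 47·23 = 164
b_5 = 139·164 + 129·224 + 29·129 + 47·210 = 23
b_6 = 139·23 + 129·164 + 29·224 + 47·129 = 48
b_7 = 139·48 + 129·23 + 29·164 + 47·224 = 91
b_8 = 139·91 + 129·48 + 29·23 + 47·164 = 80
b_9 = 139·80 + 129·91 + 29·48 + 47·23 = 244
b_10 = 139·244 + 129·80 + 29·91 + 47·48 = 235
b_11 = 139·235 + 129·244 + 29·80 + 47·91 = 82
b_12 = 139·82 + 129·235 + 29·244 + 47·80 = 69
b_13 = 139·69 + 129·82 + 29·235 + 47·244 = 52
b_14 = 139·52 + 129·69 + 29·82 + 47·235 = 112
b_15 = 139·112 + 129·52 + 29·69 + 47·82 = 227
b_16 = 139·227 + 129·112 + 29·52 + 47·69 = 64
b_17 = 139·64 + 129·227 + 29·112 + 47·52 = 95
b_18 = 139·95 + 129·64 + 29·227 + 47·112 = 28
b_19 = 139·28 + 129·95 + 29·64 + 47·227 = 0
b_20 = 139·0 + 129·28 + 29·95 + 47·64 = 159
b_21 = 139·159 + 129·0 + 29·28 + 47·95 = 242
b_22 = 139·242 + 129·159 + 29·0 + 47·28 = 169
b_23 = 139·169 + 129·242 + 29·159 + 47·0 = 184
b_24 = 139·184 + 129·169 + 29·242 + 47·159 = 172
b_25 = 139·172 + 129·184 + 29·169 + 47·242 = 175
b_26 = 139·175 + 129·172 + 29·184 + 47·169 = 144
b_27 = 139·144 + 129·175 + 29·172 + 47·184 = 163
b_28 = 139·163 + 129·144 + 29·175 + 47·172 = 120
b_29 = 139·120 + 129·163 + 29·144 + 47·175 = 188
b_30 = 139·188 + 129·120 + 29·163 + 47·144 = 115
b_31 = 139·115 + 129·188 + 29·120 + 47·163 = 178
b_32 = 139·178 + 129·115 + 29·188 + 47·120 = 237
b_33 = 139·237 + 129·178 + 29·115 + 47·188 = 236
b_34 = 139·236 + 129·237 + 29·178 + 47·115 = 216
b_35 = 139·216 + 129·236 + 29·237 + 47·178 = 187
b_36 = 139·187 + 129·216 + 29·236 + 47·237 = 160
b_37 = 139·160 + 129·187 + 29·216 + 47·236 = 231
b_38 = 139·231 + 129·160 + 29·187 + 47·216 = 228
b_39 = 139·228 + 129·231 + 29·160 + 47·187 = 168
b_40 = 139·168 + 129·228 + 29·231 + 47·160 = 167
b_41 = 139·167 + 129·168 + 29·228 + 47·231 = 146
b_42 = 139·146 + 129·167 + 29·168 + 47·228 = 81
b_43 = 139·81 + 129·146 + 29·167 + 47·168 = 80
b_44 = 139·80 + 129·81 + 29·146 + 47·167 = 116
b_45 = 139·116 + 129·80 + 29·81 + 47·146 = 71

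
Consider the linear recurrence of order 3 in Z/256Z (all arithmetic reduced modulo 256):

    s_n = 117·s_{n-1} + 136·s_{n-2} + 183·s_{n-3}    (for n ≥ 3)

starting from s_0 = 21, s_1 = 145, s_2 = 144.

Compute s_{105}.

s_3 = 117·144 + 136·145 + 183·21 = 219
s_4 = 117·219 + 136·144 + 183·145 = 62
s_5 = 117·62 + 136·219 + 183·144 = 158
s_6 = 117·158 + 136·62 + 183·219 = 179
s_7 = 117·179 + 136·158 + 183·62 = 17
s_8 = 117·17 + 136·179 + 183·158 = 207
s_9 = 117·207 + 136·17 + 183·179 = 152
s_10 = 117·152 + 136·207 + 183·17 = 151
s_11 = 117·151 + 136·152 + 183·207 = 188
s_12 = 117·188 + 136·151 + 183·152 = 204
s_13 = 117·204 + 136·188 + 183·151 = 13
s_14 = 117·13 + 136·204 + 183·188 = 181
s_15 = 117·181 + 136·13 + 183·204 = 117
s_16 = 117·117 + 136·181 + 183·13 = 236
s_17 = 117·236 + 136·117 + 183·181 = 103
s_18 = 117·103 + 136·236 + 183·117 = 22
s_19 = 117·22 + 136·103 + 183·236 = 122
s_20 = 117·122 + 136·22 + 183·103 = 19
s_21 = 117·19 + 136·122 + 183·22 = 57
s_22 = 117·57 + 136·19 + 183·122 = 91
s_23 = 117·91 + 136·57 + 183·19 = 116
s_24 = 117·116 + 136·91 + 183·57 = 27
s_25 = 117·27 + 136·116 + 183·91 = 4
s_26 = 117·4 + 136·27 + 183·116 = 24
s_27 = 117·24 + 136·4 + 183·27 = 101
s_28 = 117·101 + 136·24 + 183·4 = 197
s_29 = 117·197 + 136·101 + 183·24 = 217
s_30 = 117·217 + 136·197 + 183·101 = 8
s_31 = 117·8 + 136·217 + 183·197 = 195
s_32 = 117·195 + 136·8 + 183·217 = 126
s_33 = 117·126 + 136·195 + 183·8 = 230
s_34 = 117·230 + 136·126 + 183·195 = 115
s_35 = 117·115 + 136·230 + 183·126 = 209
s_36 = 117·209 + 136·115 + 183·230 = 7
s_37 = 117·7 + 136·209 + 183·115 = 112
s_38 = 117·112 + 136·7 + 183·209 = 79
s_39 = 117·79 + 136·112 + 183·7 = 156
s_40 = 117·156 + 136·79 + 183·112 = 84
s_41 = 117·84 + 136·156 + 183·79 = 189
s_42 = 117·189 + 136·84 + 183·156 = 133
s_43 = 117·133 + 136·189 + 183·84 = 61
s_44 = 117·61 + 136·133 + 183·189 = 164
s_45 = 117·164 + 136·61 + 183·133 = 111
s_46 = 117·111 + 136·164 + 183·61 = 118
s_47 = 117·118 + 136·111 + 183·164 = 34
s_48 = 117·34 + 136·118 + 183·111 = 147
s_49 = 117·147 + 136·34 + 183·118 = 153
s_50 = 117·153 + 136·147 + 183·34 = 83
s_51 = 117·83 + 136·153 + 183·147 = 76
s_52 = 117·76 + 136·83 + 183·153 = 51
s_53 = 117·51 + 136·76 + 183·83 = 4
s_54 = 117·4 + 136·51 + 183·76 = 64
s_55 = 117·64 + 136·4 + 183·51 = 213
s_56 = 117·213 + 136·64 + 183·4 = 53
s_57 = 117·53 + 136·213 + 183·64 = 33
s_58 = 117·33 + 136·53 + 183·213 = 128
s_59 = 117·128 + 136·33 + 183·53 = 235
s_60 = 117·235 + 136·128 + 183·33 = 254
s_61 = 117·254 + 136·235 + 183·128 = 110
s_62 = 117·110 + 136·254 + 183·235 = 51
s_63 = 117·51 + 136·110 + 183·254 = 81
s_64 = 117·81 + 136·51 + 183·110 = 191
s_65 = 117·191 + 136·81 + 183·51 = 200
s_66 = 117·200 + 136·191 + 183·81 = 199
s_67 = 117·199 + 136·200 + 183·191 = 188
s_68 = 117·188 + 136·199 + 183·200 = 156
s_69 = 117·156 + 136·188 + 183·199 = 109
s_70 = 117·109 + 136·156 + 183·188 = 21
s_71 = 117·21 + 136·109 + 183·156 = 5
s_72 = 117·5 + 136·21 + 183·109 = 92
s_73 = 117·92 + 136·5 + 183·21 = 183
s_74 = 117·183 + 136·92 + 183·5 = 22
s_75 = 117·22 + 136·183 + 183·92 = 10
s_76 = 117·10 + 136·22 + 183·183 = 19
s_77 = 117·19 + 136·10 + 183·22 = 185
s_78 = 117·185 + 136·19 + 183·10 = 203
s_79 = 117·203 + 136·185 + 183·19 = 164
s_80 = 117·164 + 136·203 + 183·185 = 11
s_81 = 117·11 + 136·164 + 183·203 = 68
s_82 = 117·68 + 136·11 + 183·164 = 40
s_83 = 117·40 + 136·68 + 183·11 = 69
s_84 = 117·69 + 136·40 + 183·68 = 101
s_85 = 117·101 + 136·69 + 183·40 = 105
s_86 = 117·105 + 136·101 + 183·69 = 248
s_87 = 117·248 + 136·105 + 183·101 = 83
s_88 = 117·83 + 136·248 + 183·105 = 190
s_89 = 117·190 + 136·83 + 183·248 = 54
s_90 = 117·54 + 136·190 + 183·83 = 243
s_91 = 117·243 + 136·54 + 183·190 = 145
s_92 = 117·145 + 136·243 + 183·54 = 247
s_93 = 117·247 + 136·145 + 183·243 = 160
s_94 = 117·160 + 136·247 + 183·145 = 255
s_95 = 117·255 + 136·160 + 183·247 = 28
s_96 = 117·28 + 136·255 + 183·160 = 164
s_97 = 117·164 + 136·28 + 183·255 = 29
s_98 = 117·29 + 136·164 + 183·28 = 101
s_99 = 117·101 + 136·29 + 183·164 = 205
s_100 = 117·205 + 136·101 + 183·29 = 20
s_101 = 117·20 + 136·205 + 183·101 = 63
s_102 = 117·63 + 136·20 + 183·205 = 246
s_103 = 117·246 + 136·63 + 183·20 = 50
s_104 = 117·50 + 136·246 + 183·63 = 147
s_105 = 117·147 + 136·50 + 183·246 = 153

153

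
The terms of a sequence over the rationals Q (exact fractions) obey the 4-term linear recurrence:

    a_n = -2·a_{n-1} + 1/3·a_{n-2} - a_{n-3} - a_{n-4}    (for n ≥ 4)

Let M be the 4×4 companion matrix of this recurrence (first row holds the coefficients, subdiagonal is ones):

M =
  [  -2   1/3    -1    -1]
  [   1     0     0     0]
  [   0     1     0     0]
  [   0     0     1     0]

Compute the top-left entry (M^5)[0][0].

(M^5)[0][0] is the top entry after applying M 5 times to the unit state (1, 0, 0, 0). Equivalently it is h_{8} for the auxiliary sequence (h_n) obeying the same recurrence with h_3 = 1 and h_i = 0 for 0 ≤ i < 3:
h_4 = -2·1 + 1/3·0 + -1·0 + -1·0 = -2
h_5 = -2·-2 + 1/3·1 + -1·0 + -1·0 = 13/3
h_6 = -2·13/3 + 1/3·-2 + -1·1 + -1·0 = -31/3
h_7 = -2·-31/3 + 1/3·13/3 + -1·-2 + -1·1 = 208/9
h_8 = -2·208/9 + 1/3·-31/3 + -1·13/3 + -1·-2 = -52

-52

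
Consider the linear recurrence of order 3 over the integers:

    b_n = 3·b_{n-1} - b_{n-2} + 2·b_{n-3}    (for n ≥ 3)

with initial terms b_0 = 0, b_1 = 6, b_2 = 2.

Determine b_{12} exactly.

53452

b_3 = 3·2 + -1·6 + 2·0 = 0
b_4 = 3·0 + -1·2 + 2·6 = 10
b_5 = 3·10 + -1·0 + 2·2 = 34
b_6 = 3·34 + -1·10 + 2·0 = 92
b_7 = 3·92 + -1·34 + 2·10 = 262
b_8 = 3·262 + -1·92 + 2·34 = 762
b_9 = 3·762 + -1·262 + 2·92 = 2208
b_10 = 3·2208 + -1·762 + 2·262 = 6386
b_11 = 3·6386 + -1·2208 + 2·762 = 18474
b_12 = 3·18474 + -1·6386 + 2·2208 = 53452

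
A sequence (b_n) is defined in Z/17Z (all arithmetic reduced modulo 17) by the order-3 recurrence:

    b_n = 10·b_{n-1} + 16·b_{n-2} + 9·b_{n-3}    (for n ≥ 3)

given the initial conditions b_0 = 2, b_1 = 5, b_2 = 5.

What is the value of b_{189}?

b_3 = 10·5 + 16·5 + 9·2 = 12
b_4 = 10·12 + 16·5 + 9·5 = 7
b_5 = 10·7 + 16·12 + 9·5 = 1
b_6 = 10·1 + 16·7 + 9·12 = 9
b_7 = 10·9 + 16·1 + 9·7 = 16
b_8 = 10·16 + 16·9 + 9·1 = 7
Continuing the recurrence:
  b_9 = 16;  b_10 = 8;  b_11 = 8;  b_12 = 12;  b_13 = 14;  b_14 = 13
  b_15 = 3;  b_16 = 7;  b_17 = 14;  b_18 = 7;  b_19 = 0;  b_20 = 0
  b_21 = 12;  b_22 = 1;  b_23 = 15;  b_24 = 2;  b_25 = 14;  b_26 = 1
  b_27 = 14;  b_28 = 10;  b_29 = 10;  b_30 = 12;  b_31 = 13;  b_32 = 4
  b_33 = 16;  b_34 = 1;  b_35 = 13;  b_36 = 1;  b_37 = 6;  b_38 = 6
  b_39 = 12;  b_40 = 15;  b_41 = 5;  b_42 = 7;  b_43 = 13;  b_44 = 15
  b_45 = 13;  b_46 = 11;  b_47 = 11;  b_48 = 12;  b_49 = 4;  b_50 = 8
  b_51 = 14;  b_52 = 15;  b_53 = 4;  b_54 = 15;  b_55 = 9;  b_56 = 9
  b_57 = 12;  b_58 = 5;  b_59 = 0;  b_60 = 1;  b_61 = 4;  b_62 = 5
  b_63 = 4;  b_64 = 3;  b_65 = 3;  b_66 = 12;  b_67 = 8;  b_68 = 10
  b_69 = 13;  b_70 = 5;  b_71 = 8;  b_72 = 5;  b_73 = 2;  b_74 = 2
  b_75 = 12;  b_76 = 0;  b_77 = 6;  b_78 = 15;  b_79 = 8;  b_80 = 0
  b_81 = 8;  b_82 = 16;  b_83 = 16;  b_84 = 12;  b_85 = 10;  b_86 = 11
  b_87 = 4;  b_88 = 0;  b_89 = 10;  b_90 = 0;  b_91 = 7;  b_92 = 7
  b_93 = 12;  b_94 = 6;  b_95 = 9;  b_96 = 5;  b_97 = 10;  b_98 = 6
  b_99 = 10;  b_100 = 14;  b_101 = 14;  b_102 = 12;  b_103 = 11;  b_104 = 3
  b_105 = 8;  b_106 = 6;  b_107 = 11;  b_108 = 6;  b_109 = 1;  b_110 = 1
  b_111 = 12;  b_112 = 9;  b_113 = 2;  b_114 = 0;  b_115 = 11;  b_116 = 9
  b_117 = 11;  b_118 = 13;  b_119 = 13;  b_120 = 12;  b_121 = 3;  b_122 = 16
  b_123 = 10;  b_124 = 9;  b_125 = 3;  b_126 = 9;  b_127 = 15;  b_128 = 15
  b_129 = 12;  b_130 = 2;  b_131 = 7;  b_132 = 6;  b_133 = 3;  b_134 = 2
  b_135 = 3;  b_136 = 4;  b_137 = 4;  b_138 = 12;  b_139 = 16;  b_140 = 14
  b_141 = 11;  b_142 = 2;  b_143 = 16;  b_144 = 2;  b_145 = 5;  b_146 = 5
  b_147 = 12;  b_148 = 7;  b_149 = 1;  b_150 = 9;  b_151 = 16;  b_152 = 7
  b_153 = 16;  b_154 = 8;  b_155 = 8;  b_156 = 12;  b_157 = 14;  b_158 = 13
  b_159 = 3;  b_160 = 7;  b_161 = 14;  b_162 = 7;  b_163 = 0;  b_164 = 0
  b_165 = 12;  b_166 = 1;  b_167 = 15;  b_168 = 2;  b_169 = 14;  b_170 = 1
  b_171 = 14;  b_172 = 10;  b_173 = 10;  b_174 = 12;  b_175 = 13;  b_176 = 4
  b_177 = 16;  b_178 = 1;  b_179 = 13;  b_180 = 1;  b_181 = 6;  b_182 = 6
  b_183 = 12;  b_184 = 15;  b_185 = 5;  b_186 = 7;  b_187 = 13
b_188 = 10·13 + 16·7 + 9·5 = 15
b_189 = 10·15 + 16·13 + 9·7 = 13

13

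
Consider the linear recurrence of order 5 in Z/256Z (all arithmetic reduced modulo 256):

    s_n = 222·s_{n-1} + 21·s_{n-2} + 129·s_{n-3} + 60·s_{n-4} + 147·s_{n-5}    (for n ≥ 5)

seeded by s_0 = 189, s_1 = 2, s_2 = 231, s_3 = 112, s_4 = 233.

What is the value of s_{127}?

s_5 = 222·233 + 21·112 + 129·231 + 60·2 + 147·189 = 164
s_6 = 222·164 + 21·233 + 129·112 + 60·231 + 147·2 = 15
s_7 = 222·15 + 21·164 + 129·233 + 60·112 + 147·231 = 196
s_8 = 222·196 + 21·15 + 129·164 + 60·233 + 147·112 = 195
s_9 = 222·195 + 21·196 + 129·15 + 60·164 + 147·233 = 248
s_10 = 222·248 + 21·195 + 129·196 + 60·15 + 147·164 = 131
Continuing the recurrence:
  s_11 = 194;  s_12 = 51;  s_13 = 64;  s_14 = 141;  s_15 = 234;  s_16 = 23
  s_17 = 122;  s_18 = 101;  s_19 = 254;  s_20 = 201;  s_21 = 214;  s_22 = 201
  s_23 = 172;  s_24 = 113;  s_25 = 246;  s_26 = 67;  s_27 = 244;  s_28 = 77
  s_29 = 24;  s_30 = 11;  s_31 = 248;  s_32 = 55;  s_33 = 108;  s_34 = 127
  s_35 = 38;  s_36 = 23;  s_37 = 244;  s_38 = 105;  s_39 = 126;  s_40 = 11
  s_41 = 46;  s_42 = 1;  s_43 = 2;  s_44 = 237;  s_45 = 74;  s_46 = 69
  s_47 = 96;  s_48 = 229;  s_49 = 170;  s_50 = 63;  s_51 = 24;  s_52 = 113
  s_53 = 12;  s_54 = 39;  s_55 = 140;  s_56 = 235;  s_57 = 160;  s_58 = 155
  s_59 = 42;  s_60 = 59;  s_61 = 40;  s_62 = 229;  s_63 = 114;  s_64 = 191
  s_65 = 162;  s_66 = 61;  s_67 = 166;  s_68 = 209;  s_69 = 62;  s_70 = 225
  s_71 = 116;  s_72 = 153;  s_73 = 30;  s_74 = 91;  s_75 = 220;  s_76 = 213
  s_77 = 128;  s_78 = 227;  s_79 = 128;  s_80 = 95;  s_81 = 148;  s_82 = 87
  s_83 = 206;  s_84 = 31;  s_85 = 220;  s_86 = 129;  s_87 = 198;  s_88 = 179
  s_89 = 214;  s_90 = 153;  s_91 = 234;  s_92 = 245;  s_93 = 178;  s_94 = 29
  s_95 = 232;  s_96 = 13;  s_97 = 82;  s_98 = 23;  s_99 = 64;  s_100 = 249
  s_101 = 116;  s_102 = 191;  s_103 = 212;  s_104 = 19;  s_105 = 72;  s_106 = 51
  s_107 = 18;  s_108 = 67;  s_109 = 16;  s_110 = 189;  s_111 = 122;  s_112 = 103
  s_113 = 202;  s_114 = 149;  s_115 = 206;  s_116 = 217;  s_117 = 166;  s_118 = 121
  s_119 = 188;  s_120 = 193;  s_121 = 70;  s_122 = 243;  s_123 = 68;  s_124 = 93
  s_125 = 232
s_126 = 222·232 + 21·93 + 129·68 + 60·243 + 147·70 = 59
s_127 = 222·59 + 21·232 + 129·93 + 60·68 + 147·243 = 136

136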